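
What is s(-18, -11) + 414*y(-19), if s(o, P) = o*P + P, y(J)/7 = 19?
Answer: 55249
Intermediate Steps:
y(J) = 133 (y(J) = 7*19 = 133)
s(o, P) = P + P*o (s(o, P) = P*o + P = P + P*o)
s(-18, -11) + 414*y(-19) = -11*(1 - 18) + 414*133 = -11*(-17) + 55062 = 187 + 55062 = 55249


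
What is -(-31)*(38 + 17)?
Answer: 1705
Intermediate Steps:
-(-31)*(38 + 17) = -(-31)*55 = -1*(-1705) = 1705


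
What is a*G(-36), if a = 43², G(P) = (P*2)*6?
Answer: -798768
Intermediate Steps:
G(P) = 12*P (G(P) = (2*P)*6 = 12*P)
a = 1849
a*G(-36) = 1849*(12*(-36)) = 1849*(-432) = -798768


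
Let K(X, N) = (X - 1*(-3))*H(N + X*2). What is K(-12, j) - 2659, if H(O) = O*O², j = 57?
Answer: -326092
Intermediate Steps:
H(O) = O³
K(X, N) = (N + 2*X)³*(3 + X) (K(X, N) = (X - 1*(-3))*(N + X*2)³ = (X + 3)*(N + 2*X)³ = (3 + X)*(N + 2*X)³ = (N + 2*X)³*(3 + X))
K(-12, j) - 2659 = (57 + 2*(-12))³*(3 - 12) - 2659 = (57 - 24)³*(-9) - 2659 = 33³*(-9) - 2659 = 35937*(-9) - 2659 = -323433 - 2659 = -326092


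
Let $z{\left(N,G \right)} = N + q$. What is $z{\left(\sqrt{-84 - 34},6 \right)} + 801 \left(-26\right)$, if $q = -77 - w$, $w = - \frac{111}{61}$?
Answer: $- \frac{1274972}{61} + i \sqrt{118} \approx -20901.0 + 10.863 i$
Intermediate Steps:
$w = - \frac{111}{61}$ ($w = \left(-111\right) \frac{1}{61} = - \frac{111}{61} \approx -1.8197$)
$q = - \frac{4586}{61}$ ($q = -77 - - \frac{111}{61} = -77 + \frac{111}{61} = - \frac{4586}{61} \approx -75.18$)
$z{\left(N,G \right)} = - \frac{4586}{61} + N$ ($z{\left(N,G \right)} = N - \frac{4586}{61} = - \frac{4586}{61} + N$)
$z{\left(\sqrt{-84 - 34},6 \right)} + 801 \left(-26\right) = \left(- \frac{4586}{61} + \sqrt{-84 - 34}\right) + 801 \left(-26\right) = \left(- \frac{4586}{61} + \sqrt{-84 - 34}\right) - 20826 = \left(- \frac{4586}{61} + \sqrt{-118}\right) - 20826 = \left(- \frac{4586}{61} + i \sqrt{118}\right) - 20826 = - \frac{1274972}{61} + i \sqrt{118}$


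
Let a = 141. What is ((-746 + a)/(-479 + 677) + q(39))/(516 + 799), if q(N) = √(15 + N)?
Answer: -11/4734 + 3*√6/1315 ≈ 0.0032646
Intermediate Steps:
((-746 + a)/(-479 + 677) + q(39))/(516 + 799) = ((-746 + 141)/(-479 + 677) + √(15 + 39))/(516 + 799) = (-605/198 + √54)/1315 = (-605*1/198 + 3*√6)*(1/1315) = (-55/18 + 3*√6)*(1/1315) = -11/4734 + 3*√6/1315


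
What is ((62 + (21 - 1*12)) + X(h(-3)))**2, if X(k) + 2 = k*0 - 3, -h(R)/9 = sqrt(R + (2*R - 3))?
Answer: 4356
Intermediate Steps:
h(R) = -9*sqrt(-3 + 3*R) (h(R) = -9*sqrt(R + (2*R - 3)) = -9*sqrt(R + (-3 + 2*R)) = -9*sqrt(-3 + 3*R))
X(k) = -5 (X(k) = -2 + (k*0 - 3) = -2 + (0 - 3) = -2 - 3 = -5)
((62 + (21 - 1*12)) + X(h(-3)))**2 = ((62 + (21 - 1*12)) - 5)**2 = ((62 + (21 - 12)) - 5)**2 = ((62 + 9) - 5)**2 = (71 - 5)**2 = 66**2 = 4356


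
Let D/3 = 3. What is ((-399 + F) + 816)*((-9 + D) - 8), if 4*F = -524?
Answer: -2288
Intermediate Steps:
D = 9 (D = 3*3 = 9)
F = -131 (F = (1/4)*(-524) = -131)
((-399 + F) + 816)*((-9 + D) - 8) = ((-399 - 131) + 816)*((-9 + 9) - 8) = (-530 + 816)*(0 - 8) = 286*(-8) = -2288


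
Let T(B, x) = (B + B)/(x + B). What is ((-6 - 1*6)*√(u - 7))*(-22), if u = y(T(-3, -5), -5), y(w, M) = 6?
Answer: 264*I ≈ 264.0*I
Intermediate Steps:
T(B, x) = 2*B/(B + x) (T(B, x) = (2*B)/(B + x) = 2*B/(B + x))
u = 6
((-6 - 1*6)*√(u - 7))*(-22) = ((-6 - 1*6)*√(6 - 7))*(-22) = ((-6 - 6)*√(-1))*(-22) = -12*I*(-22) = 264*I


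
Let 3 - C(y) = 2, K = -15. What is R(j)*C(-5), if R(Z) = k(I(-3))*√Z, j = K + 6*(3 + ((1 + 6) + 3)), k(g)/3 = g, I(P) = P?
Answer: -27*√7 ≈ -71.435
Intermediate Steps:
k(g) = 3*g
C(y) = 1 (C(y) = 3 - 1*2 = 3 - 2 = 1)
j = 63 (j = -15 + 6*(3 + ((1 + 6) + 3)) = -15 + 6*(3 + (7 + 3)) = -15 + 6*(3 + 10) = -15 + 6*13 = -15 + 78 = 63)
R(Z) = -9*√Z (R(Z) = (3*(-3))*√Z = -9*√Z)
R(j)*C(-5) = -27*√7*1 = -27*√7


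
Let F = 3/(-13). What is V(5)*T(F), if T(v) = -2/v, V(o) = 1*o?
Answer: 130/3 ≈ 43.333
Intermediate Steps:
F = -3/13 (F = 3*(-1/13) = -3/13 ≈ -0.23077)
V(o) = o
V(5)*T(F) = 5*(-2/(-3/13)) = 5*(-2*(-13/3)) = 5*(26/3) = 130/3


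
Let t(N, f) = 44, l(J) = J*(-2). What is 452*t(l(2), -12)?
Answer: 19888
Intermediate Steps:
l(J) = -2*J
452*t(l(2), -12) = 452*44 = 19888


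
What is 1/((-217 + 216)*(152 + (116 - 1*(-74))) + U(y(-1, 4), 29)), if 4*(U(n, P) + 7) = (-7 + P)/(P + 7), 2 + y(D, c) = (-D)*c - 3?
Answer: -72/25117 ≈ -0.0028666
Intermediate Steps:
y(D, c) = -5 - D*c (y(D, c) = -2 + ((-D)*c - 3) = -2 + (-D*c - 3) = -2 + (-3 - D*c) = -5 - D*c)
U(n, P) = -7 + (-7 + P)/(4*(7 + P)) (U(n, P) = -7 + ((-7 + P)/(P + 7))/4 = -7 + ((-7 + P)/(7 + P))/4 = -7 + (-7 + P)/(4*(7 + P)))
1/((-217 + 216)*(152 + (116 - 1*(-74))) + U(y(-1, 4), 29)) = 1/((-217 + 216)*(152 + (116 - 1*(-74))) + (-203 - 27*29)/(4*(7 + 29))) = 1/(-(152 + (116 + 74)) + (¼)*(-203 - 783)/36) = 1/(-(152 + 190) + (¼)*(1/36)*(-986)) = 1/(-1*342 - 493/72) = 1/(-342 - 493/72) = 1/(-25117/72) = -72/25117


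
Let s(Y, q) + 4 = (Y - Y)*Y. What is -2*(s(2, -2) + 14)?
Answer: -20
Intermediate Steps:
s(Y, q) = -4 (s(Y, q) = -4 + (Y - Y)*Y = -4 + 0*Y = -4 + 0 = -4)
-2*(s(2, -2) + 14) = -2*(-4 + 14) = -2*10 = -20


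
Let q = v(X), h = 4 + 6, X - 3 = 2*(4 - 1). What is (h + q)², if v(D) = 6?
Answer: 256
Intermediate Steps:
X = 9 (X = 3 + 2*(4 - 1) = 3 + 2*3 = 3 + 6 = 9)
h = 10
q = 6
(h + q)² = (10 + 6)² = 16² = 256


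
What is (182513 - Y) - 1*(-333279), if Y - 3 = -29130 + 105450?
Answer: 439469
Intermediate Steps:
Y = 76323 (Y = 3 + (-29130 + 105450) = 3 + 76320 = 76323)
(182513 - Y) - 1*(-333279) = (182513 - 1*76323) - 1*(-333279) = (182513 - 76323) + 333279 = 106190 + 333279 = 439469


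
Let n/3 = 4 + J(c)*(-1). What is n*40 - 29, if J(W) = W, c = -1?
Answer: 571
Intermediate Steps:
n = 15 (n = 3*(4 - 1*(-1)) = 3*(4 + 1) = 3*5 = 15)
n*40 - 29 = 15*40 - 29 = 600 - 29 = 571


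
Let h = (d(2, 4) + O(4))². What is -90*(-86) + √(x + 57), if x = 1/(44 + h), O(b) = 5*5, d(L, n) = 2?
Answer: 7740 + √34059926/773 ≈ 7747.5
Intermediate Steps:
O(b) = 25
h = 729 (h = (2 + 25)² = 27² = 729)
x = 1/773 (x = 1/(44 + 729) = 1/773 ≈ 0.0012937)
-90*(-86) + √(x + 57) = -90*(-86) + √(1/773 + 57) = 7740 + √(44062/773) = 7740 + √34059926/773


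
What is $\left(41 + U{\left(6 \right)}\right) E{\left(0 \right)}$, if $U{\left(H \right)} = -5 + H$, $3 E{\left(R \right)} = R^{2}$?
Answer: $0$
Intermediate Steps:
$E{\left(R \right)} = \frac{R^{2}}{3}$
$\left(41 + U{\left(6 \right)}\right) E{\left(0 \right)} = \left(41 + \left(-5 + 6\right)\right) \frac{0^{2}}{3} = \left(41 + 1\right) \frac{1}{3} \cdot 0 = 42 \cdot 0 = 0$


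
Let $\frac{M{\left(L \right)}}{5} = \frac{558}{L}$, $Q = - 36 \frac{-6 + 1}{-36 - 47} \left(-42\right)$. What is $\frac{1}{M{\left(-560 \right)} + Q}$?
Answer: $\frac{4648}{400203} \approx 0.011614$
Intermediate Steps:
$Q = \frac{7560}{83}$ ($Q = - 36 \left(- \frac{5}{-83}\right) \left(-42\right) = - 36 \left(\left(-5\right) \left(- \frac{1}{83}\right)\right) \left(-42\right) = \left(-36\right) \frac{5}{83} \left(-42\right) = \left(- \frac{180}{83}\right) \left(-42\right) = \frac{7560}{83} \approx 91.084$)
$M{\left(L \right)} = \frac{2790}{L}$ ($M{\left(L \right)} = 5 \frac{558}{L} = \frac{2790}{L}$)
$\frac{1}{M{\left(-560 \right)} + Q} = \frac{1}{\frac{2790}{-560} + \frac{7560}{83}} = \frac{1}{2790 \left(- \frac{1}{560}\right) + \frac{7560}{83}} = \frac{1}{- \frac{279}{56} + \frac{7560}{83}} = \frac{1}{\frac{400203}{4648}} = \frac{4648}{400203}$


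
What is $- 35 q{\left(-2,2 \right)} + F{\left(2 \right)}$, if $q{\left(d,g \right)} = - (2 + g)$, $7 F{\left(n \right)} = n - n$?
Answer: $140$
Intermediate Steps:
$F{\left(n \right)} = 0$ ($F{\left(n \right)} = \frac{n - n}{7} = \frac{1}{7} \cdot 0 = 0$)
$q{\left(d,g \right)} = -2 - g$
$- 35 q{\left(-2,2 \right)} + F{\left(2 \right)} = - 35 \left(-2 - 2\right) + 0 = \left(-35\right) \left(-4\right) + 0 = 140 + 0 = 140$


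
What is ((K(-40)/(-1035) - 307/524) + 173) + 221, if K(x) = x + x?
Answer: 42681227/108468 ≈ 393.49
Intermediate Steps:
K(x) = 2*x
((K(-40)/(-1035) - 307/524) + 173) + 221 = (((2*(-40))/(-1035) - 307/524) + 173) + 221 = ((-80*(-1/1035) - 307*1/524) + 173) + 221 = ((16/207 - 307/524) + 173) + 221 = (-55165/108468 + 173) + 221 = 18709799/108468 + 221 = 42681227/108468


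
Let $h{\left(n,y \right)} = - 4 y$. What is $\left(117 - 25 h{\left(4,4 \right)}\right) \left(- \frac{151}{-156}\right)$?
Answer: $\frac{78067}{156} \approx 500.43$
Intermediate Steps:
$\left(117 - 25 h{\left(4,4 \right)}\right) \left(- \frac{151}{-156}\right) = \left(117 - 25 \left(\left(-4\right) 4\right)\right) \left(- \frac{151}{-156}\right) = \left(117 - -400\right) \left(\left(-151\right) \left(- \frac{1}{156}\right)\right) = \left(117 + 400\right) \frac{151}{156} = 517 \cdot \frac{151}{156} = \frac{78067}{156}$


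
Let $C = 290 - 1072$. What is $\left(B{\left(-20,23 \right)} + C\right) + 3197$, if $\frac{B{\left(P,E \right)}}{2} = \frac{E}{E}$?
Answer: $2417$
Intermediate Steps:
$B{\left(P,E \right)} = 2$ ($B{\left(P,E \right)} = 2 \frac{E}{E} = 2 \cdot 1 = 2$)
$C = -782$ ($C = 290 - 1072 = -782$)
$\left(B{\left(-20,23 \right)} + C\right) + 3197 = \left(2 - 782\right) + 3197 = -780 + 3197 = 2417$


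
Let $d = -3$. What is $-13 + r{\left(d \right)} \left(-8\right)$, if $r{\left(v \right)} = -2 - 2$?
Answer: $19$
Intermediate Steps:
$r{\left(v \right)} = -4$
$-13 + r{\left(d \right)} \left(-8\right) = -13 - -32 = -13 + 32 = 19$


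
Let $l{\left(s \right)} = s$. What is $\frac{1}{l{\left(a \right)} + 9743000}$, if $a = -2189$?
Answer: $\frac{1}{9740811} \approx 1.0266 \cdot 10^{-7}$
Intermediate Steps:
$\frac{1}{l{\left(a \right)} + 9743000} = \frac{1}{-2189 + 9743000} = \frac{1}{9740811}$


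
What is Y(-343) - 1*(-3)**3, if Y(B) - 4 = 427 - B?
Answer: 801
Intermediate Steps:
Y(B) = 431 - B (Y(B) = 4 + (427 - B) = 431 - B)
Y(-343) - 1*(-3)**3 = (431 - 1*(-343)) - 1*(-3)**3 = (431 + 343) - 1*(-27) = 774 + 27 = 801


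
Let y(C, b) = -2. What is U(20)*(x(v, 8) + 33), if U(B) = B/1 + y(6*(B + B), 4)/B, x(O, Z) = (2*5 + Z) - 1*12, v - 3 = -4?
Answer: 7761/10 ≈ 776.10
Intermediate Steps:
v = -1 (v = 3 - 4 = -1)
x(O, Z) = -2 + Z (x(O, Z) = (10 + Z) - 12 = -2 + Z)
U(B) = B - 2/B (U(B) = B/1 - 2/B = B*1 - 2/B = B - 2/B)
U(20)*(x(v, 8) + 33) = (20 - 2/20)*((-2 + 8) + 33) = (20 - 2*1/20)*(6 + 33) = (20 - 1/10)*39 = (199/10)*39 = 7761/10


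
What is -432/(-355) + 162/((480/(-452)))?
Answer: -214893/1420 ≈ -151.33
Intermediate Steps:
-432/(-355) + 162/((480/(-452))) = -432*(-1/355) + 162/((480*(-1/452))) = 432/355 + 162/(-120/113) = 432/355 + 162*(-113/120) = 432/355 - 3051/20 = -214893/1420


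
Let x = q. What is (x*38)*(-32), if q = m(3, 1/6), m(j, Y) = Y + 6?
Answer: -22496/3 ≈ -7498.7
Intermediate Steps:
m(j, Y) = 6 + Y
q = 37/6 (q = 6 + 1/6 = 6 + 1*(⅙) = 6 + ⅙ = 37/6 ≈ 6.1667)
x = 37/6 ≈ 6.1667
(x*38)*(-32) = ((37/6)*38)*(-32) = (703/3)*(-32) = -22496/3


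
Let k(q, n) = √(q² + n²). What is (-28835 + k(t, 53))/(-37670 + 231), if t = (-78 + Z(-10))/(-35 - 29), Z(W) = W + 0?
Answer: 28835/37439 - √179897/299512 ≈ 0.76877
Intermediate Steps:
Z(W) = W
t = 11/8 (t = (-78 - 10)/(-35 - 29) = -88/(-64) = -88*(-1/64) = 11/8 ≈ 1.3750)
k(q, n) = √(n² + q²)
(-28835 + k(t, 53))/(-37670 + 231) = (-28835 + √(53² + (11/8)²))/(-37670 + 231) = (-28835 + √(2809 + 121/64))/(-37439) = (-28835 + √(179897/64))*(-1/37439) = (-28835 + √179897/8)*(-1/37439) = 28835/37439 - √179897/299512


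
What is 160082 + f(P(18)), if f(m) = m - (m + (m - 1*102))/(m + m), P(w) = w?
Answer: 960611/6 ≈ 1.6010e+5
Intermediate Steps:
f(m) = m - (-102 + 2*m)/(2*m) (f(m) = m - (m + (m - 102))/(2*m) = m - (m + (-102 + m))*1/(2*m) = m - (-102 + 2*m)*1/(2*m) = m - (-102 + 2*m)/(2*m))
160082 + f(P(18)) = 160082 + (-1 + 18 + 51/18) = 160082 + (-1 + 18 + 51*(1/18)) = 160082 + (-1 + 18 + 17/6) = 160082 + 119/6 = 960611/6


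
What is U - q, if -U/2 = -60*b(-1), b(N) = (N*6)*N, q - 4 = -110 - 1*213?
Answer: 1039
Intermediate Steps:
q = -319 (q = 4 + (-110 - 1*213) = 4 + (-110 - 213) = 4 - 323 = -319)
b(N) = 6*N² (b(N) = (6*N)*N = 6*N²)
U = 720 (U = -(-120)*6*(-1)² = -(-120)*6*1 = -(-120)*6 = -2*(-360) = 720)
U - q = 720 - 1*(-319) = 720 + 319 = 1039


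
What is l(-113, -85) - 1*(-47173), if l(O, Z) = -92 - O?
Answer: 47194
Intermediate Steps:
l(-113, -85) - 1*(-47173) = (-92 - 1*(-113)) - 1*(-47173) = (-92 + 113) + 47173 = 21 + 47173 = 47194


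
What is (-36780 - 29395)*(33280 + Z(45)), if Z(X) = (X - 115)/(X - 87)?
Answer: -6607242875/3 ≈ -2.2024e+9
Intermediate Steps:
Z(X) = (-115 + X)/(-87 + X)
(-36780 - 29395)*(33280 + Z(45)) = (-36780 - 29395)*(33280 + (-115 + 45)/(-87 + 45)) = -66175*(33280 - 70/(-42)) = -66175*(33280 - 1/42*(-70)) = -66175*(33280 + 5/3) = -66175*99845/3 = -6607242875/3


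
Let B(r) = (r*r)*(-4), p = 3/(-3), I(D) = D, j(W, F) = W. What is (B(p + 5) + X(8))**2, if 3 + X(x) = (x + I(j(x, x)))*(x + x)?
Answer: 35721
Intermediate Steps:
p = -1 (p = 3*(-1/3) = -1)
B(r) = -4*r**2 (B(r) = r**2*(-4) = -4*r**2)
X(x) = -3 + 4*x**2 (X(x) = -3 + (x + x)*(x + x) = -3 + (2*x)*(2*x) = -3 + 4*x**2)
(B(p + 5) + X(8))**2 = (-4*(-1 + 5)**2 + (-3 + 4*8**2))**2 = (-4*4**2 + (-3 + 4*64))**2 = (-4*16 + (-3 + 256))**2 = (-64 + 253)**2 = 189**2 = 35721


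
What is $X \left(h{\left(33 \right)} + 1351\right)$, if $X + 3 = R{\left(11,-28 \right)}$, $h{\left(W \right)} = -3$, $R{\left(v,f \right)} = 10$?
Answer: $9436$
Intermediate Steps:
$X = 7$ ($X = -3 + 10 = 7$)
$X \left(h{\left(33 \right)} + 1351\right) = 7 \left(-3 + 1351\right) = 7 \cdot 1348 = 9436$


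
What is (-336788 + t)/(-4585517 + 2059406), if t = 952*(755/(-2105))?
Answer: 47310500/354497577 ≈ 0.13346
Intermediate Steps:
t = -143752/421 (t = 952*(755*(-1/2105)) = 952*(-151/421) = -143752/421 ≈ -341.45)
(-336788 + t)/(-4585517 + 2059406) = (-336788 - 143752/421)/(-4585517 + 2059406) = -141931500/421/(-2526111) = -141931500/421*(-1/2526111) = 47310500/354497577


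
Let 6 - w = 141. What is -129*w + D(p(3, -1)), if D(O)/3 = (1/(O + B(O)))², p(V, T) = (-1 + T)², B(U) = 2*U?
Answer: 835921/48 ≈ 17415.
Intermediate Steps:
w = -135 (w = 6 - 1*141 = 6 - 141 = -135)
D(O) = 1/(3*O²) (D(O) = 3*(1/(O + 2*O))² = 3*(1/(3*O))² = 3*(1/(9*O²)) = 1/(3*O²))
-129*w + D(p(3, -1)) = -129*(-135) + 1/(3*((-1 - 1)²)²) = 17415 + 1/(3*((-2)²)²) = 17415 + (⅓)/4² = 17415 + (⅓)*(1/16) = 17415 + 1/48 = 835921/48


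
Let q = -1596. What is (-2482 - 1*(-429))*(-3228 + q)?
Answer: 9903672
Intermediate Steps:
(-2482 - 1*(-429))*(-3228 + q) = (-2482 - 1*(-429))*(-3228 - 1596) = (-2482 + 429)*(-4824) = -2053*(-4824) = 9903672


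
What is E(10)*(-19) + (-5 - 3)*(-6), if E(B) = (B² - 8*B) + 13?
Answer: -579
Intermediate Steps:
E(B) = 13 + B² - 8*B
E(10)*(-19) + (-5 - 3)*(-6) = (13 + 10² - 8*10)*(-19) + (-5 - 3)*(-6) = (13 + 100 - 80)*(-19) - 8*(-6) = 33*(-19) + 48 = -627 + 48 = -579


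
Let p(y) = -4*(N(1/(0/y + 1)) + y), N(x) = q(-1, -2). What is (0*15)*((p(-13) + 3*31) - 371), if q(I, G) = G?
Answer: 0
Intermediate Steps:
N(x) = -2
p(y) = 8 - 4*y (p(y) = -4*(-2 + y) = 8 - 4*y)
(0*15)*((p(-13) + 3*31) - 371) = (0*15)*(((8 - 4*(-13)) + 3*31) - 371) = 0*(((8 + 52) + 93) - 371) = 0*((60 + 93) - 371) = 0*(153 - 371) = 0*(-218) = 0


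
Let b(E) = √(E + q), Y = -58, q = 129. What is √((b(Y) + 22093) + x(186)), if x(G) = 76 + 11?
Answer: √(22180 + √71) ≈ 148.96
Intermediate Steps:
b(E) = √(129 + E) (b(E) = √(E + 129) = √(129 + E))
x(G) = 87
√((b(Y) + 22093) + x(186)) = √((√(129 - 58) + 22093) + 87) = √((√71 + 22093) + 87) = √((22093 + √71) + 87) = √(22180 + √71)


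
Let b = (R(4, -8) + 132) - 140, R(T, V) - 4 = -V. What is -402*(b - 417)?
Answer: 166026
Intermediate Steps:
R(T, V) = 4 - V
b = 4 (b = ((4 - 1*(-8)) + 132) - 140 = ((4 + 8) + 132) - 140 = (12 + 132) - 140 = 144 - 140 = 4)
-402*(b - 417) = -402*(4 - 417) = -402*(-413) = 166026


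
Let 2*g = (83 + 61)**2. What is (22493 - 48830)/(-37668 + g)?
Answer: 8779/9100 ≈ 0.96473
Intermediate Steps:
g = 10368 (g = (83 + 61)**2/2 = (1/2)*144**2 = (1/2)*20736 = 10368)
(22493 - 48830)/(-37668 + g) = (22493 - 48830)/(-37668 + 10368) = -26337/(-27300) = -26337*(-1/27300) = 8779/9100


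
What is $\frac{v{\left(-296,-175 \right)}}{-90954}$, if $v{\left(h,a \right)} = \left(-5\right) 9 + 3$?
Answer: $\frac{7}{15159} \approx 0.00046177$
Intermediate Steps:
$v{\left(h,a \right)} = -42$ ($v{\left(h,a \right)} = -45 + 3 = -42$)
$\frac{v{\left(-296,-175 \right)}}{-90954} = - \frac{42}{-90954} = \left(-42\right) \left(- \frac{1}{90954}\right) = \frac{7}{15159}$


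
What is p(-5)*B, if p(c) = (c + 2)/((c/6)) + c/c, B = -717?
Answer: -16491/5 ≈ -3298.2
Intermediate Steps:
p(c) = 1 + 6*(2 + c)/c (p(c) = (2 + c)/((c*(⅙))) + 1 = (2 + c)/((c/6)) + 1 = (2 + c)*(6/c) + 1 = 6*(2 + c)/c + 1 = 1 + 6*(2 + c)/c)
p(-5)*B = (7 + 12/(-5))*(-717) = (7 + 12*(-⅕))*(-717) = (7 - 12/5)*(-717) = (23/5)*(-717) = -16491/5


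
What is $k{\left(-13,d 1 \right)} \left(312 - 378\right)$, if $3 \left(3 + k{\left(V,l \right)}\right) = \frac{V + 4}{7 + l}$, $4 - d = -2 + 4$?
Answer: $220$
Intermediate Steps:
$d = 2$ ($d = 4 - \left(-2 + 4\right) = 4 - 2 = 2$)
$k{\left(V,l \right)} = -3 + \frac{4 + V}{3 \left(7 + l\right)}$ ($k{\left(V,l \right)} = -3 + \frac{\left(V + 4\right) \frac{1}{7 + l}}{3} = -3 + \frac{\left(4 + V\right) \frac{1}{7 + l}}{3} = -3 + \frac{\frac{1}{7 + l} \left(4 + V\right)}{3} = -3 + \frac{4 + V}{3 \left(7 + l\right)}$)
$k{\left(-13,d 1 \right)} \left(312 - 378\right) = \frac{-59 - 13 - 9 \cdot 2 \cdot 1}{3 \left(7 + 2 \cdot 1\right)} \left(312 - 378\right) = \frac{-59 - 13 - 18}{3 \left(7 + 2\right)} \left(-66\right) = \frac{-59 - 13 - 18}{3 \cdot 9} \left(-66\right) = \frac{1}{3} \cdot \frac{1}{9} \left(-90\right) \left(-66\right) = \left(- \frac{10}{3}\right) \left(-66\right) = 220$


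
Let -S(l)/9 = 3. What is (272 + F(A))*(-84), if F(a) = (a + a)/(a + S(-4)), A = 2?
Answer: -570864/25 ≈ -22835.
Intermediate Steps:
S(l) = -27 (S(l) = -9*3 = -27)
F(a) = 2*a/(-27 + a) (F(a) = (a + a)/(a - 27) = (2*a)/(-27 + a) = 2*a/(-27 + a))
(272 + F(A))*(-84) = (272 + 2*2/(-27 + 2))*(-84) = (272 + 2*2/(-25))*(-84) = (272 + 2*2*(-1/25))*(-84) = (272 - 4/25)*(-84) = (6796/25)*(-84) = -570864/25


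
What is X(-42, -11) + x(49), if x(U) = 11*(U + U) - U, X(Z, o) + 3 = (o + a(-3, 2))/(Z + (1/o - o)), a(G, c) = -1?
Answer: 58504/57 ≈ 1026.4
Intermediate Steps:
X(Z, o) = -3 + (-1 + o)/(Z + 1/o - o) (X(Z, o) = -3 + (o - 1)/(Z + (1/o - o)) = -3 + (-1 + o)/(Z + 1/o - o))
x(U) = 21*U (x(U) = 11*(2*U) - U = 22*U - U = 21*U)
X(-42, -11) + x(49) = (-3 - 1*(-11) + 4*(-11)² - 3*(-42)*(-11))/(1 - 1*(-11)² - 42*(-11)) + 21*49 = (-3 + 11 + 4*121 - 1386)/(1 - 1*121 + 462) + 1029 = (-3 + 11 + 484 - 1386)/(1 - 121 + 462) + 1029 = -894/342 + 1029 = (1/342)*(-894) + 1029 = -149/57 + 1029 = 58504/57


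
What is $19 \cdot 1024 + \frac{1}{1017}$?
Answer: $\frac{19786753}{1017} \approx 19456.0$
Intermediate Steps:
$19 \cdot 1024 + \frac{1}{1017} = 19456 + \frac{1}{1017} = \frac{19786753}{1017}$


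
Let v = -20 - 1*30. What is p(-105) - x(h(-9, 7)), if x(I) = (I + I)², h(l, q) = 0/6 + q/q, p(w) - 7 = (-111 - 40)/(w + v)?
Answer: 616/155 ≈ 3.9742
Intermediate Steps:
v = -50 (v = -20 - 30 = -50)
p(w) = 7 - 151/(-50 + w) (p(w) = 7 + (-111 - 40)/(w - 50) = 7 - 151/(-50 + w))
h(l, q) = 1 (h(l, q) = 0*(⅙) + 1 = 0 + 1 = 1)
x(I) = 4*I² (x(I) = (2*I)² = 4*I²)
p(-105) - x(h(-9, 7)) = (-501 + 7*(-105))/(-50 - 105) - 4*1² = (-501 - 735)/(-155) - 4 = -1/155*(-1236) - 1*4 = 1236/155 - 4 = 616/155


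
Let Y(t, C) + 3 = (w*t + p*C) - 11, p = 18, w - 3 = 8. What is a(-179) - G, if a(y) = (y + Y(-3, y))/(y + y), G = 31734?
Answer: -5678662/179 ≈ -31724.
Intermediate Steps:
w = 11 (w = 3 + 8 = 11)
Y(t, C) = -14 + 11*t + 18*C (Y(t, C) = -3 + ((11*t + 18*C) - 11) = -3 + (-11 + 11*t + 18*C) = -14 + 11*t + 18*C)
a(y) = (-47 + 19*y)/(2*y) (a(y) = (y + (-14 + 11*(-3) + 18*y))/(y + y) = (y + (-14 - 33 + 18*y))/((2*y)) = (y + (-47 + 18*y))*(1/(2*y)) = (-47 + 19*y)*(1/(2*y)) = (-47 + 19*y)/(2*y))
a(-179) - G = (½)*(-47 + 19*(-179))/(-179) - 1*31734 = (½)*(-1/179)*(-47 - 3401) - 31734 = (½)*(-1/179)*(-3448) - 31734 = 1724/179 - 31734 = -5678662/179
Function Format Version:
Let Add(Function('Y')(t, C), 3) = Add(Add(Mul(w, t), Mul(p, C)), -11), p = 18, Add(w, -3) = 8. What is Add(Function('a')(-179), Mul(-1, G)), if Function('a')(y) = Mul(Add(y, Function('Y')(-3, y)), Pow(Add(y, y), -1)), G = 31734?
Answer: Rational(-5678662, 179) ≈ -31724.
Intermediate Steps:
w = 11 (w = Add(3, 8) = 11)
Function('Y')(t, C) = Add(-14, Mul(11, t), Mul(18, C)) (Function('Y')(t, C) = Add(-3, Add(Add(Mul(11, t), Mul(18, C)), -11)) = Add(-3, Add(-11, Mul(11, t), Mul(18, C))) = Add(-14, Mul(11, t), Mul(18, C)))
Function('a')(y) = Mul(Rational(1, 2), Pow(y, -1), Add(-47, Mul(19, y))) (Function('a')(y) = Mul(Add(y, Add(-14, Mul(11, -3), Mul(18, y))), Pow(Add(y, y), -1)) = Mul(Add(y, Add(-14, -33, Mul(18, y))), Pow(Mul(2, y), -1)) = Mul(Add(y, Add(-47, Mul(18, y))), Mul(Rational(1, 2), Pow(y, -1))) = Mul(Add(-47, Mul(19, y)), Mul(Rational(1, 2), Pow(y, -1))) = Mul(Rational(1, 2), Pow(y, -1), Add(-47, Mul(19, y))))
Add(Function('a')(-179), Mul(-1, G)) = Add(Mul(Rational(1, 2), Pow(-179, -1), Add(-47, Mul(19, -179))), Mul(-1, 31734)) = Add(Mul(Rational(1, 2), Rational(-1, 179), Add(-47, -3401)), -31734) = Add(Mul(Rational(1, 2), Rational(-1, 179), -3448), -31734) = Add(Rational(1724, 179), -31734) = Rational(-5678662, 179)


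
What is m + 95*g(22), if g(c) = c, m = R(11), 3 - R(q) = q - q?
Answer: 2093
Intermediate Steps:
R(q) = 3 (R(q) = 3 - (q - q) = 3 - 1*0 = 3 + 0 = 3)
m = 3
m + 95*g(22) = 3 + 95*22 = 3 + 2090 = 2093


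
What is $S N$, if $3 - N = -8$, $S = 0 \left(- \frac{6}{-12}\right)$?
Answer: $0$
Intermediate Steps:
$S = 0$ ($S = 0 \left(\left(-6\right) \left(- \frac{1}{12}\right)\right) = 0 \cdot \frac{1}{2} = 0$)
$N = 11$ ($N = 3 - -8 = 3 + 8 = 11$)
$S N = 0 \cdot 11 = 0$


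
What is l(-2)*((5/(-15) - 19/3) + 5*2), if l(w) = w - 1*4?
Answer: -20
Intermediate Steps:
l(w) = -4 + w (l(w) = w - 4 = -4 + w)
l(-2)*((5/(-15) - 19/3) + 5*2) = (-4 - 2)*((5/(-15) - 19/3) + 5*2) = -6*((5*(-1/15) - 19*1/3) + 10) = -6*((-1/3 - 19/3) + 10) = -6*(-20/3 + 10) = -6*10/3 = -20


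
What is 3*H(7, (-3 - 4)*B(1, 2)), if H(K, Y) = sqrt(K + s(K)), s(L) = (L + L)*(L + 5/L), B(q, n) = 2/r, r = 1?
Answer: 3*sqrt(115) ≈ 32.171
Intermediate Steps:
B(q, n) = 2 (B(q, n) = 2/1 = 2*1 = 2)
s(L) = 2*L*(L + 5/L) (s(L) = (2*L)*(L + 5/L) = 2*L*(L + 5/L))
H(K, Y) = sqrt(10 + K + 2*K**2) (H(K, Y) = sqrt(K + (10 + 2*K**2)) = sqrt(10 + K + 2*K**2))
3*H(7, (-3 - 4)*B(1, 2)) = 3*sqrt(10 + 7 + 2*7**2) = 3*sqrt(10 + 7 + 2*49) = 3*sqrt(10 + 7 + 98) = 3*sqrt(115)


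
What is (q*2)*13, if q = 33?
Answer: 858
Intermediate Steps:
(q*2)*13 = (33*2)*13 = 66*13 = 858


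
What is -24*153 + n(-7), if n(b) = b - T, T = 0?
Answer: -3679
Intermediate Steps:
n(b) = b (n(b) = b - 1*0 = b + 0 = b)
-24*153 + n(-7) = -24*153 - 7 = -3672 - 7 = -3679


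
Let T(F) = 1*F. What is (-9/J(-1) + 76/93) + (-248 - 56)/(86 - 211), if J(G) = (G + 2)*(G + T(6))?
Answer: 16847/11625 ≈ 1.4492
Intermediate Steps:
T(F) = F
J(G) = (2 + G)*(6 + G) (J(G) = (G + 2)*(G + 6) = (2 + G)*(6 + G))
(-9/J(-1) + 76/93) + (-248 - 56)/(86 - 211) = (-9/(12 + (-1)² + 8*(-1)) + 76/93) + (-248 - 56)/(86 - 211) = (-9/(12 + 1 - 8) + 76*(1/93)) - 304/(-125) = (-9/5 + 76/93) - 304*(-1/125) = (-9*⅕ + 76/93) + 304/125 = (-9/5 + 76/93) + 304/125 = -457/465 + 304/125 = 16847/11625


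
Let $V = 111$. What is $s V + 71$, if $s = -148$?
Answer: $-16357$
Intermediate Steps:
$s V + 71 = \left(-148\right) 111 + 71 = -16428 + 71 = -16357$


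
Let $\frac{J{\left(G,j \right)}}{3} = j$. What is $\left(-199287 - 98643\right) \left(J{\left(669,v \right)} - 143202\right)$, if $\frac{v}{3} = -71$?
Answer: $42854549130$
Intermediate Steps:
$v = -213$ ($v = 3 \left(-71\right) = -213$)
$J{\left(G,j \right)} = 3 j$
$\left(-199287 - 98643\right) \left(J{\left(669,v \right)} - 143202\right) = \left(-199287 - 98643\right) \left(3 \left(-213\right) - 143202\right) = - 297930 \left(-639 - 143202\right) = \left(-297930\right) \left(-143841\right) = 42854549130$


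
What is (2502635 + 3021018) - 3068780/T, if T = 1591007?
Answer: 798924319981/144637 ≈ 5.5236e+6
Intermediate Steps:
(2502635 + 3021018) - 3068780/T = (2502635 + 3021018) - 3068780/1591007 = 5523653 - 3068780*1/1591007 = 5523653 - 278980/144637 = 798924319981/144637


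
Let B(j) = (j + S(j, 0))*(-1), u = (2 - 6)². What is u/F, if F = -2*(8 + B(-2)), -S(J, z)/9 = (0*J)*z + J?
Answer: 1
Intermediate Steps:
u = 16 (u = (-4)² = 16)
S(J, z) = -9*J (S(J, z) = -9*((0*J)*z + J) = -9*(0*z + J) = -9*(0 + J) = -9*J)
B(j) = 8*j (B(j) = (j - 9*j)*(-1) = -8*j*(-1) = 8*j)
F = 16 (F = -2*(8 + 8*(-2)) = -2*(8 - 16) = -2*(-8) = 16)
u/F = 16/16 = 16*(1/16) = 1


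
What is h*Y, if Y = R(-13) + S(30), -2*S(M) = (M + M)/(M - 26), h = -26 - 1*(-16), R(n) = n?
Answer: 205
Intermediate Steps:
h = -10 (h = -26 + 16 = -10)
S(M) = -M/(-26 + M) (S(M) = -(M + M)/(2*(M - 26)) = -2*M/(2*(-26 + M)) = -M/(-26 + M))
Y = -41/2 (Y = -13 - 1*30/(-26 + 30) = -13 - 1*30/4 = -13 - 1*30*¼ = -13 - 15/2 = -41/2 ≈ -20.500)
h*Y = -10*(-41/2) = 205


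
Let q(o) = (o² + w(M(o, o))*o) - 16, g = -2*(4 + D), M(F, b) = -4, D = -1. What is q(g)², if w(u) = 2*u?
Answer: 4624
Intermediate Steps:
g = -6 (g = -2*(4 - 1) = -2*3 = -6)
q(o) = -16 + o² - 8*o (q(o) = (o² + (2*(-4))*o) - 16 = (o² - 8*o) - 16 = -16 + o² - 8*o)
q(g)² = (-16 + (-6)² - 8*(-6))² = (-16 + 36 + 48)² = 68² = 4624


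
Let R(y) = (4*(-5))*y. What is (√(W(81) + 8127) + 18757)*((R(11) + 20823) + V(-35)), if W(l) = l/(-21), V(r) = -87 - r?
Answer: 385475107 + 554877*√546/7 ≈ 3.8733e+8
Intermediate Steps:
W(l) = -l/21 (W(l) = l*(-1/21) = -l/21)
R(y) = -20*y
(√(W(81) + 8127) + 18757)*((R(11) + 20823) + V(-35)) = (√(-1/21*81 + 8127) + 18757)*((-20*11 + 20823) + (-87 - 1*(-35))) = (√(-27/7 + 8127) + 18757)*((-220 + 20823) + (-87 + 35)) = (√(56862/7) + 18757)*(20603 - 52) = (27*√546/7 + 18757)*20551 = (18757 + 27*√546/7)*20551 = 385475107 + 554877*√546/7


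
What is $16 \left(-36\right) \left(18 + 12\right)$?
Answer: $-17280$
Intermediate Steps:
$16 \left(-36\right) \left(18 + 12\right) = \left(-576\right) 30 = -17280$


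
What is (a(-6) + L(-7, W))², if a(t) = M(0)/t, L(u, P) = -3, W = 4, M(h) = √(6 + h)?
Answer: 55/6 + √6 ≈ 11.616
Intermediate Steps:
a(t) = √6/t (a(t) = √(6 + 0)/t = √6/t)
(a(-6) + L(-7, W))² = (√6/(-6) - 3)² = (√6*(-⅙) - 3)² = (-√6/6 - 3)² = (-3 - √6/6)²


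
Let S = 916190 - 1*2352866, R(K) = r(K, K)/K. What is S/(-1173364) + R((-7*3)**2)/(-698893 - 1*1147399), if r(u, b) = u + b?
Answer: 331565132333/270796570786 ≈ 1.2244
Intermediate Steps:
r(u, b) = b + u
R(K) = 2 (R(K) = (K + K)/K = (2*K)/K = 2)
S = -1436676 (S = 916190 - 2352866 = -1436676)
S/(-1173364) + R((-7*3)**2)/(-698893 - 1*1147399) = -1436676/(-1173364) + 2/(-698893 - 1*1147399) = -1436676*(-1/1173364) + 2/(-698893 - 1147399) = 359169/293341 + 2/(-1846292) = 359169/293341 + 2*(-1/1846292) = 359169/293341 - 1/923146 = 331565132333/270796570786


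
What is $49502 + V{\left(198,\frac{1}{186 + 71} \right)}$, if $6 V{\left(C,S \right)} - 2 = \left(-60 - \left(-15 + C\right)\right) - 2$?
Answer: $\frac{98923}{2} \approx 49462.0$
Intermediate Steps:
$V{\left(C,S \right)} = - \frac{15}{2} - \frac{C}{6}$ ($V{\left(C,S \right)} = \frac{1}{3} + \frac{\left(-60 - \left(-15 + C\right)\right) - 2}{6} = \frac{1}{3} + \frac{\left(-45 - C\right) - 2}{6} = \frac{1}{3} + \frac{-47 - C}{6} = \frac{1}{3} - \left(\frac{47}{6} + \frac{C}{6}\right) = - \frac{15}{2} - \frac{C}{6}$)
$49502 + V{\left(198,\frac{1}{186 + 71} \right)} = 49502 - \frac{81}{2} = \frac{98923}{2}$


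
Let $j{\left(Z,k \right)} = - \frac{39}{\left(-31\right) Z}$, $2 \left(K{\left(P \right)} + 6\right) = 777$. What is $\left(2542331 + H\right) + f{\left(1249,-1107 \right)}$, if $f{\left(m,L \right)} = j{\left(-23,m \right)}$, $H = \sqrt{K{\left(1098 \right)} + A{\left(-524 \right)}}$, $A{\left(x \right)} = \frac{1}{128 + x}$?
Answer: $\frac{1812681964}{713} + \frac{\sqrt{1666159}}{66} \approx 2.5424 \cdot 10^{6}$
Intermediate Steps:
$K{\left(P \right)} = \frac{765}{2}$ ($K{\left(P \right)} = -6 + \frac{1}{2} \cdot 777 = -6 + \frac{777}{2} = \frac{765}{2}$)
$H = \frac{\sqrt{1666159}}{66}$ ($H = \sqrt{\frac{765}{2} + \frac{1}{128 - 524}} = \sqrt{\frac{765}{2} + \frac{1}{-396}} = \sqrt{\frac{765}{2} - \frac{1}{396}} = \sqrt{\frac{151469}{396}} = \frac{\sqrt{1666159}}{66} \approx 19.558$)
$j{\left(Z,k \right)} = \frac{39}{31 Z}$ ($j{\left(Z,k \right)} = - 39 \left(- \frac{1}{31 Z}\right) = \frac{39}{31 Z}$)
$f{\left(m,L \right)} = - \frac{39}{713}$ ($f{\left(m,L \right)} = \frac{39}{31 \left(-23\right)} = \frac{39}{31} \left(- \frac{1}{23}\right) = - \frac{39}{713}$)
$\left(2542331 + H\right) + f{\left(1249,-1107 \right)} = \left(2542331 + \frac{\sqrt{1666159}}{66}\right) - \frac{39}{713} = \frac{1812681964}{713} + \frac{\sqrt{1666159}}{66}$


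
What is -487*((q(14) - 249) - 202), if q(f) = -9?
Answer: 224020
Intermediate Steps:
-487*((q(14) - 249) - 202) = -487*((-9 - 249) - 202) = -487*(-258 - 202) = -487*(-460) = 224020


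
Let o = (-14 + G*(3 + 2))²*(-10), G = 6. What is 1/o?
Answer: -1/2560 ≈ -0.00039063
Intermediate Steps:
o = -2560 (o = (-14 + 6*(3 + 2))²*(-10) = (-14 + 6*5)²*(-10) = (-14 + 30)²*(-10) = 16²*(-10) = 256*(-10) = -2560)
1/o = 1/(-2560) = -1/2560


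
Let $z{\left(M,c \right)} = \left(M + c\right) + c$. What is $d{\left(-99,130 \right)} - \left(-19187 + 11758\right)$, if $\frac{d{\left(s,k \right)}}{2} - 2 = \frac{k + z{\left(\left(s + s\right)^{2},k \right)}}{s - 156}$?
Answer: $\frac{605409}{85} \approx 7122.5$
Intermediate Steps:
$z{\left(M,c \right)} = M + 2 c$
$d{\left(s,k \right)} = 4 + \frac{2 \left(3 k + 4 s^{2}\right)}{-156 + s}$ ($d{\left(s,k \right)} = 4 + 2 \frac{k + \left(\left(s + s\right)^{2} + 2 k\right)}{s - 156} = 4 + 2 \frac{k + \left(\left(2 s\right)^{2} + 2 k\right)}{-156 + s} = 4 + 2 \frac{k + \left(4 s^{2} + 2 k\right)}{-156 + s} = 4 + 2 \frac{k + \left(2 k + 4 s^{2}\right)}{-156 + s} = 4 + 2 \frac{3 k + 4 s^{2}}{-156 + s} = 4 + \frac{2 \left(3 k + 4 s^{2}\right)}{-156 + s}$)
$d{\left(-99,130 \right)} - \left(-19187 + 11758\right) = \frac{2 \left(-312 + 2 \left(-99\right) + 3 \cdot 130 + 4 \left(-99\right)^{2}\right)}{-156 - 99} - \left(-19187 + 11758\right) = \frac{2 \left(-312 - 198 + 390 + 4 \cdot 9801\right)}{-255} - -7429 = 2 \left(- \frac{1}{255}\right) \left(-312 - 198 + 390 + 39204\right) + 7429 = 2 \left(- \frac{1}{255}\right) 39084 + 7429 = - \frac{26056}{85} + 7429 = \frac{605409}{85}$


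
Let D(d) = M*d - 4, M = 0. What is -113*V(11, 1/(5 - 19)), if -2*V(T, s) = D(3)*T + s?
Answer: -69721/28 ≈ -2490.0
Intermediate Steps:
D(d) = -4 (D(d) = 0*d - 4 = 0 - 4 = -4)
V(T, s) = 2*T - s/2 (V(T, s) = -(-4*T + s)/2 = -(s - 4*T)/2 = 2*T - s/2)
-113*V(11, 1/(5 - 19)) = -113*(2*11 - 1/(2*(5 - 19))) = -113*(22 - ½/(-14)) = -113*(22 - ½*(-1/14)) = -113*(22 + 1/28) = -113*617/28 = -69721/28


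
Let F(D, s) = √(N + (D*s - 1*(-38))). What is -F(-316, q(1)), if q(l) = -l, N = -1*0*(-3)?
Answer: -√354 ≈ -18.815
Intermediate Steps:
N = 0 (N = 0*(-3) = 0)
F(D, s) = √(38 + D*s) (F(D, s) = √(0 + (D*s - 1*(-38))) = √(0 + (D*s + 38)) = √(0 + (38 + D*s)) = √(38 + D*s))
-F(-316, q(1)) = -√(38 - (-316)) = -√(38 - 316*(-1)) = -√(38 + 316) = -√354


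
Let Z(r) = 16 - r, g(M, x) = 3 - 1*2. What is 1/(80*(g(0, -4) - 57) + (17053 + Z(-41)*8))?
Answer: 1/13029 ≈ 7.6752e-5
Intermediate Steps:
g(M, x) = 1 (g(M, x) = 3 - 2 = 1)
1/(80*(g(0, -4) - 57) + (17053 + Z(-41)*8)) = 1/(80*(1 - 57) + (17053 + (16 - 1*(-41))*8)) = 1/(80*(-56) + (17053 + (16 + 41)*8)) = 1/(-4480 + (17053 + 57*8)) = 1/(-4480 + (17053 + 456)) = 1/(-4480 + 17509) = 1/13029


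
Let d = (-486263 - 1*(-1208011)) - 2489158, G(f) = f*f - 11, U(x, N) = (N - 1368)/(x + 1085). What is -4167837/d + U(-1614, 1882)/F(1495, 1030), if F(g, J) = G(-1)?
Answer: 2295630647/934959890 ≈ 2.4553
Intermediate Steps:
U(x, N) = (-1368 + N)/(1085 + x)
G(f) = -11 + f² (G(f) = f² - 11 = -11 + f²)
F(g, J) = -10 (F(g, J) = -11 + (-1)² = -11 + 1 = -10)
d = -1767410 (d = (-486263 + 1208011) - 2489158 = 721748 - 2489158 = -1767410)
-4167837/d + U(-1614, 1882)/F(1495, 1030) = -4167837/(-1767410) + ((-1368 + 1882)/(1085 - 1614))/(-10) = -4167837*(-1/1767410) + (514/(-529))*(-⅒) = 4167837/1767410 - 1/529*514*(-⅒) = 4167837/1767410 - 514/529*(-⅒) = 4167837/1767410 + 257/2645 = 2295630647/934959890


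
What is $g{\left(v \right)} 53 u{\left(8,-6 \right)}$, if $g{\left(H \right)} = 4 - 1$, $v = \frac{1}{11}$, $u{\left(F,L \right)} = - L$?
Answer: $954$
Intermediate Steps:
$v = \frac{1}{11} \approx 0.090909$
$g{\left(H \right)} = 3$
$g{\left(v \right)} 53 u{\left(8,-6 \right)} = 3 \cdot 53 \left(\left(-1\right) \left(-6\right)\right) = 159 \cdot 6 = 954$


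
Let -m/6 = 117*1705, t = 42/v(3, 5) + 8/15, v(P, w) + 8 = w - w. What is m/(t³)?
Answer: 258532560000/22665187 ≈ 11407.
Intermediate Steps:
v(P, w) = -8 (v(P, w) = -8 + (w - w) = -8 + 0 = -8)
t = -283/60 (t = 42/(-8) + 8/15 = 42*(-⅛) + 8*(1/15) = -21/4 + 8/15 = -283/60 ≈ -4.7167)
m = -1196910 (m = -702*1705 = -6*199485 = -1196910)
m/(t³) = -1196910/((-283/60)³) = -1196910/(-22665187/216000) = -1196910*(-216000/22665187) = 258532560000/22665187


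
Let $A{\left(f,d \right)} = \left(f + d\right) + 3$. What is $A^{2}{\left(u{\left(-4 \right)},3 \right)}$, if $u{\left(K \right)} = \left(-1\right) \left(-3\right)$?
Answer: $81$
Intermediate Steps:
$u{\left(K \right)} = 3$
$A{\left(f,d \right)} = 3 + d + f$ ($A{\left(f,d \right)} = \left(d + f\right) + 3 = 3 + d + f$)
$A^{2}{\left(u{\left(-4 \right)},3 \right)} = \left(3 + 3 + 3\right)^{2} = 9^{2} = 81$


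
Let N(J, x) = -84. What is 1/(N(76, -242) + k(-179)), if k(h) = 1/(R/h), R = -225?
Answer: -225/18721 ≈ -0.012019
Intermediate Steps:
k(h) = -h/225 (k(h) = 1/(-225/h) = -h/225)
1/(N(76, -242) + k(-179)) = 1/(-84 - 1/225*(-179)) = 1/(-84 + 179/225) = 1/(-18721/225) = -225/18721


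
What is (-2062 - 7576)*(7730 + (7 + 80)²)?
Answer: -147451762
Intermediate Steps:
(-2062 - 7576)*(7730 + (7 + 80)²) = -9638*(7730 + 87²) = -9638*(7730 + 7569) = -9638*15299 = -147451762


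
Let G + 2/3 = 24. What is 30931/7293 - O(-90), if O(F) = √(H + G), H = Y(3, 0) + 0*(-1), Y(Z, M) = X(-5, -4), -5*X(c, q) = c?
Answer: 30931/7293 - √219/3 ≈ -0.69169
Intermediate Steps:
X(c, q) = -c/5
Y(Z, M) = 1 (Y(Z, M) = -⅕*(-5) = 1)
G = 70/3 (G = -⅔ + 24 = 70/3 ≈ 23.333)
H = 1 (H = 1 + 0*(-1) = 1 + 0 = 1)
O(F) = √219/3 (O(F) = √(1 + 70/3) = √(73/3) = √219/3)
30931/7293 - O(-90) = 30931/7293 - √219/3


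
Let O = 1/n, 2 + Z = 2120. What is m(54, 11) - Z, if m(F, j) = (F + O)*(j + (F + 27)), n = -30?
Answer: 42704/15 ≈ 2846.9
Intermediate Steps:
Z = 2118 (Z = -2 + 2120 = 2118)
O = -1/30 (O = 1/(-30) = -1/30 ≈ -0.033333)
m(F, j) = (-1/30 + F)*(27 + F + j) (m(F, j) = (F - 1/30)*(j + (F + 27)) = (-1/30 + F)*(j + (27 + F)) = (-1/30 + F)*(27 + F + j))
m(54, 11) - Z = (-9/10 + 54**2 - 1/30*11 + (809/30)*54 + 54*11) - 1*2118 = (-9/10 + 2916 - 11/30 + 7281/5 + 594) - 2118 = 74474/15 - 2118 = 42704/15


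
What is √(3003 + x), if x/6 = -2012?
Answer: I*√9069 ≈ 95.231*I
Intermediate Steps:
x = -12072 (x = 6*(-2012) = -12072)
√(3003 + x) = √(3003 - 12072) = √(-9069) = I*√9069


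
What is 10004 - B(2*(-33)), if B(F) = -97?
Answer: 10101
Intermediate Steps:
10004 - B(2*(-33)) = 10004 - 1*(-97) = 10004 + 97 = 10101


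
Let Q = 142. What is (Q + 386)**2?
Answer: 278784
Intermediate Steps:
(Q + 386)**2 = (142 + 386)**2 = 528**2 = 278784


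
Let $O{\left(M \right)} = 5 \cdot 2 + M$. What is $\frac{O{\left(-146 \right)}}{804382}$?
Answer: $- \frac{68}{402191} \approx -0.00016907$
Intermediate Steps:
$O{\left(M \right)} = 10 + M$
$\frac{O{\left(-146 \right)}}{804382} = \frac{10 - 146}{804382} = \left(-136\right) \frac{1}{804382} = - \frac{68}{402191}$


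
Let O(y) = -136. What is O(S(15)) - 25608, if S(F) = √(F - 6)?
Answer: -25744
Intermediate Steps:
S(F) = √(-6 + F)
O(S(15)) - 25608 = -136 - 25608 = -25744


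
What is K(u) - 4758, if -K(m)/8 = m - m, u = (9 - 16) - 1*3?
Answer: -4758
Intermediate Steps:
u = -10 (u = -7 - 3 = -10)
K(m) = 0 (K(m) = -8*(m - m) = -8*0 = 0)
K(u) - 4758 = 0 - 4758 = -4758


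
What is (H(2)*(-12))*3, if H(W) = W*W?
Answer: -144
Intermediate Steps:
H(W) = W²
(H(2)*(-12))*3 = (2²*(-12))*3 = (4*(-12))*3 = -48*3 = -144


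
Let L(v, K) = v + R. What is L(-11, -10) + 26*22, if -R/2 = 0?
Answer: 561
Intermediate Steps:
R = 0 (R = -2*0 = 0)
L(v, K) = v (L(v, K) = v + 0 = v)
L(-11, -10) + 26*22 = -11 + 26*22 = -11 + 572 = 561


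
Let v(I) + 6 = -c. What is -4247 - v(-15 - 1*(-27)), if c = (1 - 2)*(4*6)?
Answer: -4265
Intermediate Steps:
c = -24 (c = -1*24 = -24)
v(I) = 18 (v(I) = -6 - 1*(-24) = -6 + 24 = 18)
-4247 - v(-15 - 1*(-27)) = -4247 - 1*18 = -4247 - 18 = -4265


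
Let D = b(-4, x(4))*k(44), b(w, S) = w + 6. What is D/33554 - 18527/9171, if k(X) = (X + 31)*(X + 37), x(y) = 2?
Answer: -255113654/153861867 ≈ -1.6581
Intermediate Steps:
b(w, S) = 6 + w
k(X) = (31 + X)*(37 + X)
D = 12150 (D = (6 - 4)*(1147 + 44² + 68*44) = 2*(1147 + 1936 + 2992) = 2*6075 = 12150)
D/33554 - 18527/9171 = 12150/33554 - 18527/9171 = 12150*(1/33554) - 18527*1/9171 = 6075/16777 - 18527/9171 = -255113654/153861867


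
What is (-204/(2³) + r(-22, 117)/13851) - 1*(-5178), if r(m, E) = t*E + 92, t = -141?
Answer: 142701745/27702 ≈ 5151.3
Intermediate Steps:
r(m, E) = 92 - 141*E (r(m, E) = -141*E + 92 = 92 - 141*E)
(-204/(2³) + r(-22, 117)/13851) - 1*(-5178) = (-204/(2³) + (92 - 141*117)/13851) - 1*(-5178) = (-204/8 + (92 - 16497)*(1/13851)) + 5178 = (-204*⅛ - 16405*1/13851) + 5178 = (-51/2 - 16405/13851) + 5178 = -739211/27702 + 5178 = 142701745/27702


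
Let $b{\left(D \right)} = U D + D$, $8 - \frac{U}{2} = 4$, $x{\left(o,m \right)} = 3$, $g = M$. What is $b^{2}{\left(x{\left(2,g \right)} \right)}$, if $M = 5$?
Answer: $729$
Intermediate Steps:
$g = 5$
$U = 8$ ($U = 16 - 8 = 8$)
$b{\left(D \right)} = 9 D$ ($b{\left(D \right)} = 8 D + D = 9 D$)
$b^{2}{\left(x{\left(2,g \right)} \right)} = \left(9 \cdot 3\right)^{2} = 27^{2} = 729$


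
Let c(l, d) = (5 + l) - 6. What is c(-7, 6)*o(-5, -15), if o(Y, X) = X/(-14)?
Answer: -60/7 ≈ -8.5714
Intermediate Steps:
o(Y, X) = -X/14 (o(Y, X) = X*(-1/14) = -X/14)
c(l, d) = -1 + l
c(-7, 6)*o(-5, -15) = (-1 - 7)*(-1/14*(-15)) = -8*15/14 = -60/7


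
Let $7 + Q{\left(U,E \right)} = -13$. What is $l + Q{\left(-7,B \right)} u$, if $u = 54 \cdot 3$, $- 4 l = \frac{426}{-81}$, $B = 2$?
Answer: $- \frac{174889}{54} \approx -3238.7$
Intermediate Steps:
$Q{\left(U,E \right)} = -20$ ($Q{\left(U,E \right)} = -7 - 13 = -20$)
$l = \frac{71}{54}$ ($l = - \frac{426 \frac{1}{-81}}{4} = - \frac{426 \left(- \frac{1}{81}\right)}{4} = \left(- \frac{1}{4}\right) \left(- \frac{142}{27}\right) = \frac{71}{54} \approx 1.3148$)
$u = 162$
$l + Q{\left(-7,B \right)} u = \frac{71}{54} - 3240 = - \frac{174889}{54}$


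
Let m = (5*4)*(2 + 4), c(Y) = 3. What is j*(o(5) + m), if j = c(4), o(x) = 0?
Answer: 360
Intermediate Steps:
j = 3
m = 120 (m = 20*6 = 120)
j*(o(5) + m) = 3*(0 + 120) = 3*120 = 360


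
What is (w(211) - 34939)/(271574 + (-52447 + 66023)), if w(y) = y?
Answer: -5788/47525 ≈ -0.12179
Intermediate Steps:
(w(211) - 34939)/(271574 + (-52447 + 66023)) = (211 - 34939)/(271574 + (-52447 + 66023)) = -34728/(271574 + 13576) = -34728/285150 = -34728*1/285150 = -5788/47525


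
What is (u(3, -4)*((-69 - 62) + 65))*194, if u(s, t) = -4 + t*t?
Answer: -153648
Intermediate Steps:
u(s, t) = -4 + t²
(u(3, -4)*((-69 - 62) + 65))*194 = ((-4 + (-4)²)*((-69 - 62) + 65))*194 = ((-4 + 16)*(-131 + 65))*194 = (12*(-66))*194 = -792*194 = -153648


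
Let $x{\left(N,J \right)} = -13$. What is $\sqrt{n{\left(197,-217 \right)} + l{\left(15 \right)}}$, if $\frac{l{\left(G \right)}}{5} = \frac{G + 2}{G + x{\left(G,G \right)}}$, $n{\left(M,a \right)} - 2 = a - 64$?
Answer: $\frac{i \sqrt{946}}{2} \approx 15.379 i$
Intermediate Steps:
$n{\left(M,a \right)} = -62 + a$ ($n{\left(M,a \right)} = 2 + \left(a - 64\right) = 2 + \left(-64 + a\right) = -62 + a$)
$l{\left(G \right)} = \frac{5 \left(2 + G\right)}{-13 + G}$ ($l{\left(G \right)} = 5 \frac{G + 2}{G - 13} = 5 \frac{2 + G}{-13 + G} = \frac{5 \left(2 + G\right)}{-13 + G}$)
$\sqrt{n{\left(197,-217 \right)} + l{\left(15 \right)}} = \sqrt{\left(-62 - 217\right) + \frac{5 \left(2 + 15\right)}{-13 + 15}} = \sqrt{-279 + 5 \cdot \frac{1}{2} \cdot 17} = \sqrt{-279 + \frac{85}{2}} = \sqrt{- \frac{473}{2}} = \frac{i \sqrt{946}}{2}$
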